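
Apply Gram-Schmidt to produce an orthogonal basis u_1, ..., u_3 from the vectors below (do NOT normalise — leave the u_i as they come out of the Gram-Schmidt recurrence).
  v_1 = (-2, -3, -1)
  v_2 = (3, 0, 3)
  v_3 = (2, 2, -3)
Orthogonal basis:
  u_1 = (-2, -3, -1)
  u_2 = (12/7, -27/14, 33/14)
  u_3 = (39/19, -13/19, -39/19)

Apply the Gram-Schmidt recurrence
  u_1 = v_1
  u_i = v_i − Σ_{j<i} ((v_i · u_j) / (u_j · u_j)) · u_j.

Step by step this gives:
  u_1 = (-2, -3, -1)
  u_2 = (12/7, -27/14, 33/14)
  u_3 = (39/19, -13/19, -39/19)

Orthogonality check:
  u_2 · u_1 = 0 (should be 0)
  u_3 · u_1 = 0 (should be 0)
  u_3 · u_2 = 0 (should be 0)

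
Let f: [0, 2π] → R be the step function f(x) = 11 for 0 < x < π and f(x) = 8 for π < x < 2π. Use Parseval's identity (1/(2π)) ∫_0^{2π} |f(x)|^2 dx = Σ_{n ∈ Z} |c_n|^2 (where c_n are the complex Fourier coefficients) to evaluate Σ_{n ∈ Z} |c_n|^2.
Σ |c_n|^2 = 185/2

Parseval equates the L^2 energy of f (normalised by 1/(2π)) with the ℓ^2 sum of its Fourier coefficients: (1/(2π)) ∫_0^{2π} |f|^2 = Σ |c_n|^2.
Compute the left side: (1/(2π)) [∫_0^π 11^2 dx + ∫_π^{2π} 8^2 dx] = (1/(2π)) · (121π + 64π) = (121 + 64)/2 = 185/2.
So Σ_{n ∈ Z} |c_n|^2 = 185/2.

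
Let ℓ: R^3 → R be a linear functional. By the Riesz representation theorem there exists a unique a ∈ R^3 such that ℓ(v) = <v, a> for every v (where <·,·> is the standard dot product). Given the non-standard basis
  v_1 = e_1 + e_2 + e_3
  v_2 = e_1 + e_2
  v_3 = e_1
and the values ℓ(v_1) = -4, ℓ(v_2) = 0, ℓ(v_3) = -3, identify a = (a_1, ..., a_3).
a = (-3, 3, -4)

Write a = (a_1, ..., a_3) in the standard basis. For each basis vector v_i, ℓ(v_i) = <v_i, a> is a linear equation in the a_j's. Collect the n equations into a matrix system V a = ℓ, where row i of V is v_i (expressed in the standard basis). Since V is invertible (lower-triangular with 1s on the diagonal, up to permutation), solve by back-substitution:
  V =
[[1, 1, 1],
 [1, 1, 0],
 [1, 0, 0]]
  V a = (-4, 0, -3)
Solving gives a = (-3, 3, -4).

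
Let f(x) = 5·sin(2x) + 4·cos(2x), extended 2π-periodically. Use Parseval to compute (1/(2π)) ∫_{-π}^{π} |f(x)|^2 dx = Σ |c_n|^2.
Σ |c_n|^2 = 41/2

Expand |f|^2 and use orthogonality of {sin(nx), cos(mx)} on [-π, π]:
  ∫_{-π}^{π} sin(nx)^2 dx = π, ∫ cos(mx)^2 dx = π, and cross terms integrate to 0.
So ∫_{-π}^{π} f(x)^2 dx = 5^2 · π + 4^2 · π = (25 + 16)π.
Divide by 2π: (25 + 16)/2 = 41/2.
By Parseval, this equals Σ |c_n|^2.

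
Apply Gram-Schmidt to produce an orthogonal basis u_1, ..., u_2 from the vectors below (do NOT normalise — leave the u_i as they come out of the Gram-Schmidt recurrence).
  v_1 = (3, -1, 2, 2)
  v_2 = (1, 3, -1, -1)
Orthogonal basis:
  u_1 = (3, -1, 2, 2)
  u_2 = (5/3, 25/9, -5/9, -5/9)

Apply the Gram-Schmidt recurrence
  u_1 = v_1
  u_i = v_i − Σ_{j<i} ((v_i · u_j) / (u_j · u_j)) · u_j.

Step by step this gives:
  u_1 = (3, -1, 2, 2)
  u_2 = (5/3, 25/9, -5/9, -5/9)

Orthogonality check:
  u_2 · u_1 = 0 (should be 0)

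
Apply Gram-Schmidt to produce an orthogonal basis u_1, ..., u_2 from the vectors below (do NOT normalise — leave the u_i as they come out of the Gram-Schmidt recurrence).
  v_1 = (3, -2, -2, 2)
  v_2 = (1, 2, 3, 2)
Orthogonal basis:
  u_1 = (3, -2, -2, 2)
  u_2 = (10/7, 12/7, 19/7, 16/7)

Apply the Gram-Schmidt recurrence
  u_1 = v_1
  u_i = v_i − Σ_{j<i} ((v_i · u_j) / (u_j · u_j)) · u_j.

Step by step this gives:
  u_1 = (3, -2, -2, 2)
  u_2 = (10/7, 12/7, 19/7, 16/7)

Orthogonality check:
  u_2 · u_1 = 0 (should be 0)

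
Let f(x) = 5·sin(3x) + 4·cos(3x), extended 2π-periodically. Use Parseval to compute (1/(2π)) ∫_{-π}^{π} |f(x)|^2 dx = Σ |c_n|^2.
Σ |c_n|^2 = 41/2

Expand |f|^2 and use orthogonality of {sin(nx), cos(mx)} on [-π, π]:
  ∫_{-π}^{π} sin(nx)^2 dx = π, ∫ cos(mx)^2 dx = π, and cross terms integrate to 0.
So ∫_{-π}^{π} f(x)^2 dx = 5^2 · π + 4^2 · π = (25 + 16)π.
Divide by 2π: (25 + 16)/2 = 41/2.
By Parseval, this equals Σ |c_n|^2.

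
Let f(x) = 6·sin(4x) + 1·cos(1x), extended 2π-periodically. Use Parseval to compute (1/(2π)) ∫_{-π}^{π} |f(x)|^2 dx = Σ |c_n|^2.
Σ |c_n|^2 = 37/2

Expand |f|^2 and use orthogonality of {sin(nx), cos(mx)} on [-π, π]:
  ∫_{-π}^{π} sin(nx)^2 dx = π, ∫ cos(mx)^2 dx = π, and cross terms integrate to 0.
So ∫_{-π}^{π} f(x)^2 dx = 6^2 · π + 1^2 · π = (36 + 1)π.
Divide by 2π: (36 + 1)/2 = 37/2.
By Parseval, this equals Σ |c_n|^2.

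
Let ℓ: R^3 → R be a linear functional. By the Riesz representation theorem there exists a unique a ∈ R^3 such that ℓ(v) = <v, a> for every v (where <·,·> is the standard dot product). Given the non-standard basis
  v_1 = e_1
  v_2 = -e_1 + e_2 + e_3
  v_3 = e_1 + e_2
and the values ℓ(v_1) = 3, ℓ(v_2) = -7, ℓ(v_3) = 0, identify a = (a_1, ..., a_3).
a = (3, -3, -1)

Write a = (a_1, ..., a_3) in the standard basis. For each basis vector v_i, ℓ(v_i) = <v_i, a> is a linear equation in the a_j's. Collect the n equations into a matrix system V a = ℓ, where row i of V is v_i (expressed in the standard basis). Since V is invertible (lower-triangular with 1s on the diagonal, up to permutation), solve by back-substitution:
  V =
[[1, 0, 0],
 [-1, 1, 1],
 [1, 1, 0]]
  V a = (3, -7, 0)
Solving gives a = (3, -3, -1).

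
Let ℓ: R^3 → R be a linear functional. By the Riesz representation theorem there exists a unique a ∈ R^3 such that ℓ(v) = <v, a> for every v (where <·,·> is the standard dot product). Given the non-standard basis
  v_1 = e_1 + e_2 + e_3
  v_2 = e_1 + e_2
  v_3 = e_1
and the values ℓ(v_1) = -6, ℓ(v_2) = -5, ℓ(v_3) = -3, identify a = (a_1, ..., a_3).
a = (-3, -2, -1)

Write a = (a_1, ..., a_3) in the standard basis. For each basis vector v_i, ℓ(v_i) = <v_i, a> is a linear equation in the a_j's. Collect the n equations into a matrix system V a = ℓ, where row i of V is v_i (expressed in the standard basis). Since V is invertible (lower-triangular with 1s on the diagonal, up to permutation), solve by back-substitution:
  V =
[[1, 1, 1],
 [1, 1, 0],
 [1, 0, 0]]
  V a = (-6, -5, -3)
Solving gives a = (-3, -2, -1).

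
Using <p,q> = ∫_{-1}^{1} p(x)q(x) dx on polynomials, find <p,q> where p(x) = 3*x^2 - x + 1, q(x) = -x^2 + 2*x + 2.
<p,q> = 24/5

Expand the product: p(x)·q(x) = -3*x^4 + 7*x^3 + 3*x^2 + 2.
∫_{-1}^{1} of each monomial x^k gives [2/(k+1) if k even, 0 if k odd]. Integrating term-by-term (or equivalently evaluating the antiderivative F(x) = -3*x^5/5 + 7*x^4/4 + x^3 + 2*x at the endpoints):
  F(1) − F(−1) = 83/20 − (-13/20) = 24/5.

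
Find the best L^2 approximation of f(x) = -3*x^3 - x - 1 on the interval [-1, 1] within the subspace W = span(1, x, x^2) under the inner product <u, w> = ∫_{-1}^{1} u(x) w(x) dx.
g(x) = -14*x/5 - 1

The best approximation g ∈ W is the orthogonal projection of f onto W. Writing g = a_0 + a_1 x + a_2 x^2, the coefficients solve the normal equations G · a = b where
  G_{ij} = <φ_i, φ_j> and b_i = <f, φ_i>, with φ_0 = 1, φ_1 = x, φ_2 = x^2.
G =
  [2, 0, 2/3]
  [0, 2/3, 0]
  [2/3, 0, 2/5],
b = (-2, -28/15, -2/3).
Solving gives a_0 = -1, a_1 = -14/5, a_2 = 0, so
  g(x) = -14*x/5 - 1.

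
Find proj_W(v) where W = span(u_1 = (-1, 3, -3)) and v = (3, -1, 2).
proj_W(v) = (12/19, -36/19, 36/19)

Set up U = [u_1 | ... | u_1] ∈ R^(3×1). The projector onto W = col(U) is P = U (U^T U)^(-1) U^T.
Compute U^T U =
  [19],
and U^T v = (-12).
Solve U^T U · c = U^T v for the coefficients: c = (-12/19). The projection is proj_W(v) = U c.
Check: (v - proj_W(v)) · u_1 = 0  (should be 0).
Result: proj_W(v) = (12/19, -36/19, 36/19).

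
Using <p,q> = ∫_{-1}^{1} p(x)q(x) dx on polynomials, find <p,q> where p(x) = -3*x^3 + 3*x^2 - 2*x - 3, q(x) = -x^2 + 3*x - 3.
<p,q> = 26/5

Expand the product: p(x)·q(x) = 3*x^5 - 12*x^4 + 20*x^3 - 12*x^2 - 3*x + 9.
∫_{-1}^{1} of each monomial x^k gives [2/(k+1) if k even, 0 if k odd]. Integrating term-by-term (or equivalently evaluating the antiderivative F(x) = x^6/2 - 12*x^5/5 + 5*x^4 - 4*x^3 - 3*x^2/2 + 9*x at the endpoints):
  F(1) − F(−1) = 33/5 − (7/5) = 26/5.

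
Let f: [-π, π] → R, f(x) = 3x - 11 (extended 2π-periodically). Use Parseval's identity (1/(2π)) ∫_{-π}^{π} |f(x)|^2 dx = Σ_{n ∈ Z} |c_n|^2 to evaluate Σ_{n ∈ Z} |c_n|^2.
Σ |c_n|^2 = 3π^2 + 121

Expand and integrate term by term over [-π, π]:
  ∫ (3x)^2 dx = 9·(2π^3/3); ∫ 2·3·(-11)·x dx = 0 (odd integrand); ∫ (-11)^2 dx = 121·2π.
So (1/(2π)) ∫_{-π}^{π} (3x - 11)^2 dx = 9π^2/3 + 121 = 3π^2 + 121.
Parseval ⇒ Σ |c_n|^2 = 3π^2 + 121.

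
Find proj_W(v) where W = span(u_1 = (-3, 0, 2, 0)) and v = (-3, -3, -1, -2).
proj_W(v) = (-21/13, 0, 14/13, 0)

Set up U = [u_1 | ... | u_1] ∈ R^(4×1). The projector onto W = col(U) is P = U (U^T U)^(-1) U^T.
Compute U^T U =
  [13],
and U^T v = (7).
Solve U^T U · c = U^T v for the coefficients: c = (7/13). The projection is proj_W(v) = U c.
Check: (v - proj_W(v)) · u_1 = 0  (should be 0).
Result: proj_W(v) = (-21/13, 0, 14/13, 0).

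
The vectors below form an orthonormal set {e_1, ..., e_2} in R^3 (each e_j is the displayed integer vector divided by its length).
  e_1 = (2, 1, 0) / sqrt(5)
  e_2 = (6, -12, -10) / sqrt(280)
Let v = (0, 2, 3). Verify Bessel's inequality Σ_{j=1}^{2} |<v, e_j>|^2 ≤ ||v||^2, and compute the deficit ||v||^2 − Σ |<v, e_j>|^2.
Σ |<v, e_j>|^2 = 157/14; ||v||^2 = 13; deficit = 25/14

Write each e_j = u_j / sqrt(<u_j, u_j>) where u_j is the displayed integer vector. Then <v, e_j> = <v, u_j> / sqrt(<u_j, u_j>), so |<v, e_j>|^2 = <v, u_j>^2 / <u_j, u_j>.
Coefficients: <v, e_1> = 2/sqrt(5), <v, e_2> = -54/sqrt(280).
Square and sum: Σ |<v, e_j>|^2 = 157/14.
Compute ||v||^2 = v·v = 13.
Deficit = 13 − 157/14 = 25/14 ≥ 0, confirming Bessel's inequality. (The deficit equals ||v − Σ <v,e_j> e_j||^2, the squared distance from v to span{e_j}.)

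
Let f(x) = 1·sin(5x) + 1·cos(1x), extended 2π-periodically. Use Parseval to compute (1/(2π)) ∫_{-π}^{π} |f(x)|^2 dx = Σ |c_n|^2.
Σ |c_n|^2 = 1

Expand |f|^2 and use orthogonality of {sin(nx), cos(mx)} on [-π, π]:
  ∫_{-π}^{π} sin(nx)^2 dx = π, ∫ cos(mx)^2 dx = π, and cross terms integrate to 0.
So ∫_{-π}^{π} f(x)^2 dx = 1^2 · π + 1^2 · π = (1 + 1)π.
Divide by 2π: (1 + 1)/2 = 1.
By Parseval, this equals Σ |c_n|^2.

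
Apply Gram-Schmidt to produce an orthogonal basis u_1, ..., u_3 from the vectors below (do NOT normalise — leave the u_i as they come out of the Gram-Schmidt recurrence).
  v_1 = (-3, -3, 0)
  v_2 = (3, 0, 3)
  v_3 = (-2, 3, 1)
Orthogonal basis:
  u_1 = (-3, -3, 0)
  u_2 = (3/2, -3/2, 3)
  u_3 = (-2, 2, 2)

Apply the Gram-Schmidt recurrence
  u_1 = v_1
  u_i = v_i − Σ_{j<i} ((v_i · u_j) / (u_j · u_j)) · u_j.

Step by step this gives:
  u_1 = (-3, -3, 0)
  u_2 = (3/2, -3/2, 3)
  u_3 = (-2, 2, 2)

Orthogonality check:
  u_2 · u_1 = 0 (should be 0)
  u_3 · u_1 = 0 (should be 0)
  u_3 · u_2 = 0 (should be 0)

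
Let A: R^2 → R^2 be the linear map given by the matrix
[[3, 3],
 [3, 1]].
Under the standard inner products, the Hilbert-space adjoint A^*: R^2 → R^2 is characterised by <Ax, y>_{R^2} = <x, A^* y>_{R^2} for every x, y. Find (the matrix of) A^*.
A^* = A^T =
[[3, 3],
 [3, 1]]

For real matrices with standard dot products, the defining identity <Ax, y> = <x, A^* y> gives (Ax)^T y = x^T (A^*) y, i.e. x^T A^T y = x^T (A^*) y. Since this holds for all x, y, we must have A^* = A^T. Therefore
A^* =
[[3, 3],
 [3, 1]].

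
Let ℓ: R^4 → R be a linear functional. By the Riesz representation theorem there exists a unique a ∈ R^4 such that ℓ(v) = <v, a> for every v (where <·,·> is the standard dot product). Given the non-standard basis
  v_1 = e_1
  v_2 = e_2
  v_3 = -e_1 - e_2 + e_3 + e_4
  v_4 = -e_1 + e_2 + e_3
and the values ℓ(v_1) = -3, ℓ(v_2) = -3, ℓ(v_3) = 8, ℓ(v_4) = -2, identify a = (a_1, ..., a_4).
a = (-3, -3, -2, 4)

Write a = (a_1, ..., a_4) in the standard basis. For each basis vector v_i, ℓ(v_i) = <v_i, a> is a linear equation in the a_j's. Collect the n equations into a matrix system V a = ℓ, where row i of V is v_i (expressed in the standard basis). Since V is invertible (lower-triangular with 1s on the diagonal, up to permutation), solve by back-substitution:
  V =
[[1, 0, 0, 0],
 [0, 1, 0, 0],
 [-1, -1, 1, 1],
 [-1, 1, 1, 0]]
  V a = (-3, -3, 8, -2)
Solving gives a = (-3, -3, -2, 4).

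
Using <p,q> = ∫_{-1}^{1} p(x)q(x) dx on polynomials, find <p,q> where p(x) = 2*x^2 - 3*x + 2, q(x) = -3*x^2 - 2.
<p,q> = -256/15

Expand the product: p(x)·q(x) = -6*x^4 + 9*x^3 - 10*x^2 + 6*x - 4.
∫_{-1}^{1} of each monomial x^k gives [2/(k+1) if k even, 0 if k odd]. Integrating term-by-term (or equivalently evaluating the antiderivative F(x) = -6*x^5/5 + 9*x^4/4 - 10*x^3/3 + 3*x^2 - 4*x at the endpoints):
  F(1) − F(−1) = -197/60 − (827/60) = -256/15.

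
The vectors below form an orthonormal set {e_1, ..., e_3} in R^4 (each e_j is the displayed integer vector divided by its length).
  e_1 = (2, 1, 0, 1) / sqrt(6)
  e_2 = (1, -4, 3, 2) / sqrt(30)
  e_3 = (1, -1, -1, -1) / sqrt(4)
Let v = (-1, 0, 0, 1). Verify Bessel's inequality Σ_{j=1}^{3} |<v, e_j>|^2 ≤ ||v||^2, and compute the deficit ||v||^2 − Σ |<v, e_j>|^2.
Σ |<v, e_j>|^2 = 6/5; ||v||^2 = 2; deficit = 4/5

Write each e_j = u_j / sqrt(<u_j, u_j>) where u_j is the displayed integer vector. Then <v, e_j> = <v, u_j> / sqrt(<u_j, u_j>), so |<v, e_j>|^2 = <v, u_j>^2 / <u_j, u_j>.
Coefficients: <v, e_1> = -1/sqrt(6), <v, e_2> = 1/sqrt(30), <v, e_3> = -2/sqrt(4).
Square and sum: Σ |<v, e_j>|^2 = 6/5.
Compute ||v||^2 = v·v = 2.
Deficit = 2 − 6/5 = 4/5 ≥ 0, confirming Bessel's inequality. (The deficit equals ||v − Σ <v,e_j> e_j||^2, the squared distance from v to span{e_j}.)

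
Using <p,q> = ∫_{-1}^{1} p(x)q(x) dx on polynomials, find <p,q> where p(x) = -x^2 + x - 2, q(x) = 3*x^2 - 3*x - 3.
<p,q> = 34/5

Expand the product: p(x)·q(x) = -3*x^4 + 6*x^3 - 6*x^2 + 3*x + 6.
∫_{-1}^{1} of each monomial x^k gives [2/(k+1) if k even, 0 if k odd]. Integrating term-by-term (or equivalently evaluating the antiderivative F(x) = -3*x^5/5 + 3*x^4/2 - 2*x^3 + 3*x^2/2 + 6*x at the endpoints):
  F(1) − F(−1) = 32/5 − (-2/5) = 34/5.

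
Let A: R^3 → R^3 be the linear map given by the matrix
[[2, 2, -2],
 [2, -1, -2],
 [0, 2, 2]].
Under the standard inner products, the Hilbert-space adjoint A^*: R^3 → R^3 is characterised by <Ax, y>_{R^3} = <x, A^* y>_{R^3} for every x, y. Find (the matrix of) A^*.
A^* = A^T =
[[2, 2, 0],
 [2, -1, 2],
 [-2, -2, 2]]

For real matrices with standard dot products, the defining identity <Ax, y> = <x, A^* y> gives (Ax)^T y = x^T (A^*) y, i.e. x^T A^T y = x^T (A^*) y. Since this holds for all x, y, we must have A^* = A^T. Therefore
A^* =
[[2, 2, 0],
 [2, -1, 2],
 [-2, -2, 2]].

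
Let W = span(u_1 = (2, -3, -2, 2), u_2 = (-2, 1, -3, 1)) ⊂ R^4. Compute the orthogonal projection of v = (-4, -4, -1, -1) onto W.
proj_W(v) = (-68/157, -20/157, -237/157, 115/157)

Set up U = [u_1 | ... | u_2] ∈ R^(4×2). The projector onto W = col(U) is P = U (U^T U)^(-1) U^T.
Compute U^T U =
  [21, 1]
  [1, 15],
and U^T v = (4, 6).
Solve U^T U · c = U^T v for the coefficients: c = (27/157, 61/157). The projection is proj_W(v) = U c.
Check: (v - proj_W(v)) · u_1 = 0  (should be 0).
Check: (v - proj_W(v)) · u_2 = 0  (should be 0).
Result: proj_W(v) = (-68/157, -20/157, -237/157, 115/157).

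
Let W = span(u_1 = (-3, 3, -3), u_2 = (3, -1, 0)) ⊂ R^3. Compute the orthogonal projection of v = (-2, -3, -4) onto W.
proj_W(v) = (-9/14, 15/14, -9/7)

Set up U = [u_1 | ... | u_2] ∈ R^(3×2). The projector onto W = col(U) is P = U (U^T U)^(-1) U^T.
Compute U^T U =
  [27, -12]
  [-12, 10],
and U^T v = (9, -3).
Solve U^T U · c = U^T v for the coefficients: c = (3/7, 3/14). The projection is proj_W(v) = U c.
Check: (v - proj_W(v)) · u_1 = 0  (should be 0).
Check: (v - proj_W(v)) · u_2 = 0  (should be 0).
Result: proj_W(v) = (-9/14, 15/14, -9/7).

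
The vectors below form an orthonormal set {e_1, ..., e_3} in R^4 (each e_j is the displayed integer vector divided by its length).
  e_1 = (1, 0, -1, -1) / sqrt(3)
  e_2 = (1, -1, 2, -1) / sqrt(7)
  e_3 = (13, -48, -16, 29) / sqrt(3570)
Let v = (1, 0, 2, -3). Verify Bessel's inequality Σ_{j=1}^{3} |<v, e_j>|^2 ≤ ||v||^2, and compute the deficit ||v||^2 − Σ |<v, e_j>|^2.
Σ |<v, e_j>|^2 = 1158/85; ||v||^2 = 14; deficit = 32/85

Write each e_j = u_j / sqrt(<u_j, u_j>) where u_j is the displayed integer vector. Then <v, e_j> = <v, u_j> / sqrt(<u_j, u_j>), so |<v, e_j>|^2 = <v, u_j>^2 / <u_j, u_j>.
Coefficients: <v, e_1> = 2/sqrt(3), <v, e_2> = 8/sqrt(7), <v, e_3> = -106/sqrt(3570).
Square and sum: Σ |<v, e_j>|^2 = 1158/85.
Compute ||v||^2 = v·v = 14.
Deficit = 14 − 1158/85 = 32/85 ≥ 0, confirming Bessel's inequality. (The deficit equals ||v − Σ <v,e_j> e_j||^2, the squared distance from v to span{e_j}.)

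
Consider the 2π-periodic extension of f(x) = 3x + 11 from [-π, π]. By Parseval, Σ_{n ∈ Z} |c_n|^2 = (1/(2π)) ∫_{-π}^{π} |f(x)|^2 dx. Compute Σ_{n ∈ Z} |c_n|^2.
Σ |c_n|^2 = 3π^2 + 121

Expand and integrate term by term over [-π, π]:
  ∫ (3x)^2 dx = 9·(2π^3/3); ∫ 2·3·(11)·x dx = 0 (odd integrand); ∫ 11^2 dx = 121·2π.
So (1/(2π)) ∫_{-π}^{π} (3x + 11)^2 dx = 9π^2/3 + 121 = 3π^2 + 121.
Parseval ⇒ Σ |c_n|^2 = 3π^2 + 121.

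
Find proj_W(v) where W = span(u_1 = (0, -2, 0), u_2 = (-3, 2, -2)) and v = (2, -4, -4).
proj_W(v) = (-6/13, -4, -4/13)

Set up U = [u_1 | ... | u_2] ∈ R^(3×2). The projector onto W = col(U) is P = U (U^T U)^(-1) U^T.
Compute U^T U =
  [4, -4]
  [-4, 17],
and U^T v = (8, -6).
Solve U^T U · c = U^T v for the coefficients: c = (28/13, 2/13). The projection is proj_W(v) = U c.
Check: (v - proj_W(v)) · u_1 = 0  (should be 0).
Check: (v - proj_W(v)) · u_2 = 0  (should be 0).
Result: proj_W(v) = (-6/13, -4, -4/13).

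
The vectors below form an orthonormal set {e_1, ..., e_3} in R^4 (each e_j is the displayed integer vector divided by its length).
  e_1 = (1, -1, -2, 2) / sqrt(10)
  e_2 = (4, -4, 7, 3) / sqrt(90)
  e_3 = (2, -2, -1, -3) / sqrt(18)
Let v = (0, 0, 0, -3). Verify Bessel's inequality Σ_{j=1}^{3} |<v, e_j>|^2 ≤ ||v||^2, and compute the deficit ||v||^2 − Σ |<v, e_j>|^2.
Σ |<v, e_j>|^2 = 9; ||v||^2 = 9; deficit = 0

Write each e_j = u_j / sqrt(<u_j, u_j>) where u_j is the displayed integer vector. Then <v, e_j> = <v, u_j> / sqrt(<u_j, u_j>), so |<v, e_j>|^2 = <v, u_j>^2 / <u_j, u_j>.
Coefficients: <v, e_1> = -6/sqrt(10), <v, e_2> = -9/sqrt(90), <v, e_3> = 9/sqrt(18).
Square and sum: Σ |<v, e_j>|^2 = 9.
Compute ||v||^2 = v·v = 9.
Deficit = 9 − 9 = 0 ≥ 0, confirming Bessel's inequality. (The deficit equals ||v − Σ <v,e_j> e_j||^2, the squared distance from v to span{e_j}.)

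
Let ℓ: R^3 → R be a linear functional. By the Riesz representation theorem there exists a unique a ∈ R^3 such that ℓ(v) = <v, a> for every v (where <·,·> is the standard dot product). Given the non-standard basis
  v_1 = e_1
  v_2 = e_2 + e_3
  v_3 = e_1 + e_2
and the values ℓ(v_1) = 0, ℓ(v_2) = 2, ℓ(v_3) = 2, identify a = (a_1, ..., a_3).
a = (0, 2, 0)

Write a = (a_1, ..., a_3) in the standard basis. For each basis vector v_i, ℓ(v_i) = <v_i, a> is a linear equation in the a_j's. Collect the n equations into a matrix system V a = ℓ, where row i of V is v_i (expressed in the standard basis). Since V is invertible (lower-triangular with 1s on the diagonal, up to permutation), solve by back-substitution:
  V =
[[1, 0, 0],
 [0, 1, 1],
 [1, 1, 0]]
  V a = (0, 2, 2)
Solving gives a = (0, 2, 0).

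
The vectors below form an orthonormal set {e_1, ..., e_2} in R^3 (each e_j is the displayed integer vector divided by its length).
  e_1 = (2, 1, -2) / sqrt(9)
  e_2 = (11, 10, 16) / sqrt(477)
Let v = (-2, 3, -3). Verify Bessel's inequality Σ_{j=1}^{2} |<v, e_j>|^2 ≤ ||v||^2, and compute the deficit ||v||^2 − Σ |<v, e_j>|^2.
Σ |<v, e_j>|^2 = 325/53; ||v||^2 = 22; deficit = 841/53

Write each e_j = u_j / sqrt(<u_j, u_j>) where u_j is the displayed integer vector. Then <v, e_j> = <v, u_j> / sqrt(<u_j, u_j>), so |<v, e_j>|^2 = <v, u_j>^2 / <u_j, u_j>.
Coefficients: <v, e_1> = 5/sqrt(9), <v, e_2> = -40/sqrt(477).
Square and sum: Σ |<v, e_j>|^2 = 325/53.
Compute ||v||^2 = v·v = 22.
Deficit = 22 − 325/53 = 841/53 ≥ 0, confirming Bessel's inequality. (The deficit equals ||v − Σ <v,e_j> e_j||^2, the squared distance from v to span{e_j}.)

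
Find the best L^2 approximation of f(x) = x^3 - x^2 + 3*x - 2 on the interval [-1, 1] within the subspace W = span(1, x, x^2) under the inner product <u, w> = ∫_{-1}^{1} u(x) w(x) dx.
g(x) = -x^2 + 18*x/5 - 2

The best approximation g ∈ W is the orthogonal projection of f onto W. Writing g = a_0 + a_1 x + a_2 x^2, the coefficients solve the normal equations G · a = b where
  G_{ij} = <φ_i, φ_j> and b_i = <f, φ_i>, with φ_0 = 1, φ_1 = x, φ_2 = x^2.
G =
  [2, 0, 2/3]
  [0, 2/3, 0]
  [2/3, 0, 2/5],
b = (-14/3, 12/5, -26/15).
Solving gives a_0 = -2, a_1 = 18/5, a_2 = -1, so
  g(x) = -x^2 + 18*x/5 - 2.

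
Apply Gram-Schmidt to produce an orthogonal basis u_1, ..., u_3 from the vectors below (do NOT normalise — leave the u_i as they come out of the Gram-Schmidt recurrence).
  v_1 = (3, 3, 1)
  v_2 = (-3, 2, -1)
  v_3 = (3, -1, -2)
Orthogonal basis:
  u_1 = (3, 3, 1)
  u_2 = (-45/19, 50/19, -15/19)
  u_3 = (9/10, 0, -27/10)

Apply the Gram-Schmidt recurrence
  u_1 = v_1
  u_i = v_i − Σ_{j<i} ((v_i · u_j) / (u_j · u_j)) · u_j.

Step by step this gives:
  u_1 = (3, 3, 1)
  u_2 = (-45/19, 50/19, -15/19)
  u_3 = (9/10, 0, -27/10)

Orthogonality check:
  u_2 · u_1 = 0 (should be 0)
  u_3 · u_1 = 0 (should be 0)
  u_3 · u_2 = 0 (should be 0)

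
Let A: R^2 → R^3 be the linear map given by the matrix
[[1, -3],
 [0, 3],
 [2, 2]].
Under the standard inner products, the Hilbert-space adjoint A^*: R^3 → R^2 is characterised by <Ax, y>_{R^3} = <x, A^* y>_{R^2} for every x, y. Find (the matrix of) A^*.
A^* = A^T =
[[1, 0, 2],
 [-3, 3, 2]]

For real matrices with standard dot products, the defining identity <Ax, y> = <x, A^* y> gives (Ax)^T y = x^T (A^*) y, i.e. x^T A^T y = x^T (A^*) y. Since this holds for all x, y, we must have A^* = A^T. Therefore
A^* =
[[1, 0, 2],
 [-3, 3, 2]].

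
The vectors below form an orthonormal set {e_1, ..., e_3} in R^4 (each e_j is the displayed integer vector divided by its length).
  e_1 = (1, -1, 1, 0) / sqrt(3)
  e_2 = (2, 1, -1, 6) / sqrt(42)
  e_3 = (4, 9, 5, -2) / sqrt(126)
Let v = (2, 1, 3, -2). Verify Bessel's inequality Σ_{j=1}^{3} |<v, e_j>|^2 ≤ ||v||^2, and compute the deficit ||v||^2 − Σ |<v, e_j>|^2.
Σ |<v, e_j>|^2 = 18; ||v||^2 = 18; deficit = 0

Write each e_j = u_j / sqrt(<u_j, u_j>) where u_j is the displayed integer vector. Then <v, e_j> = <v, u_j> / sqrt(<u_j, u_j>), so |<v, e_j>|^2 = <v, u_j>^2 / <u_j, u_j>.
Coefficients: <v, e_1> = 4/sqrt(3), <v, e_2> = -10/sqrt(42), <v, e_3> = 36/sqrt(126).
Square and sum: Σ |<v, e_j>|^2 = 18.
Compute ||v||^2 = v·v = 18.
Deficit = 18 − 18 = 0 ≥ 0, confirming Bessel's inequality. (The deficit equals ||v − Σ <v,e_j> e_j||^2, the squared distance from v to span{e_j}.)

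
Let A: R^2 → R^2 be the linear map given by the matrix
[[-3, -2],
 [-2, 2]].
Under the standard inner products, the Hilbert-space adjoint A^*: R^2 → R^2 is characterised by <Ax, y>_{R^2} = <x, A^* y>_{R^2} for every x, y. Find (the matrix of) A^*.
A^* = A^T =
[[-3, -2],
 [-2, 2]]

For real matrices with standard dot products, the defining identity <Ax, y> = <x, A^* y> gives (Ax)^T y = x^T (A^*) y, i.e. x^T A^T y = x^T (A^*) y. Since this holds for all x, y, we must have A^* = A^T. Therefore
A^* =
[[-3, -2],
 [-2, 2]].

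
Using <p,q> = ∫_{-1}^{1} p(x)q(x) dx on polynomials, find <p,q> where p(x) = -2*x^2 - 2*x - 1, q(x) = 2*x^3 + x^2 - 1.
<p,q> = 4/15

Expand the product: p(x)·q(x) = -4*x^5 - 6*x^4 - 4*x^3 + x^2 + 2*x + 1.
∫_{-1}^{1} of each monomial x^k gives [2/(k+1) if k even, 0 if k odd]. Integrating term-by-term (or equivalently evaluating the antiderivative F(x) = -2*x^6/3 - 6*x^5/5 - x^4 + x^3/3 + x^2 + x at the endpoints):
  F(1) − F(−1) = -8/15 − (-4/5) = 4/15.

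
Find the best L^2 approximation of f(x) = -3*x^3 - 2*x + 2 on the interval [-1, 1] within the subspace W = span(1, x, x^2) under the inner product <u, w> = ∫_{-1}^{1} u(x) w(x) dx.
g(x) = 2 - 19*x/5

The best approximation g ∈ W is the orthogonal projection of f onto W. Writing g = a_0 + a_1 x + a_2 x^2, the coefficients solve the normal equations G · a = b where
  G_{ij} = <φ_i, φ_j> and b_i = <f, φ_i>, with φ_0 = 1, φ_1 = x, φ_2 = x^2.
G =
  [2, 0, 2/3]
  [0, 2/3, 0]
  [2/3, 0, 2/5],
b = (4, -38/15, 4/3).
Solving gives a_0 = 2, a_1 = -19/5, a_2 = 0, so
  g(x) = 2 - 19*x/5.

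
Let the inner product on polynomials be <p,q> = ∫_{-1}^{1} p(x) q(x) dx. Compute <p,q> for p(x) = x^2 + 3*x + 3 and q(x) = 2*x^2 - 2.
<p,q> = -128/15

Expand the product: p(x)·q(x) = 2*x^4 + 6*x^3 + 4*x^2 - 6*x - 6.
∫_{-1}^{1} of each monomial x^k gives [2/(k+1) if k even, 0 if k odd]. Integrating term-by-term (or equivalently evaluating the antiderivative F(x) = 2*x^5/5 + 3*x^4/2 + 4*x^3/3 - 3*x^2 - 6*x at the endpoints):
  F(1) − F(−1) = -173/30 − (83/30) = -128/15.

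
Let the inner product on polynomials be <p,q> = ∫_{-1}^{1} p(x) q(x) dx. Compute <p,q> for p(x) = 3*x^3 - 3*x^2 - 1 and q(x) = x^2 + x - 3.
<p,q> = 34/3

Expand the product: p(x)·q(x) = 3*x^5 - 12*x^3 + 8*x^2 - x + 3.
∫_{-1}^{1} of each monomial x^k gives [2/(k+1) if k even, 0 if k odd]. Integrating term-by-term (or equivalently evaluating the antiderivative F(x) = x^6/2 - 3*x^4 + 8*x^3/3 - x^2/2 + 3*x at the endpoints):
  F(1) − F(−1) = 8/3 − (-26/3) = 34/3.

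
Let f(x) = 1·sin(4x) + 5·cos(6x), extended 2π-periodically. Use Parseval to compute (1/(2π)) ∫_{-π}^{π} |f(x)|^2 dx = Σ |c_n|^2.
Σ |c_n|^2 = 13

Expand |f|^2 and use orthogonality of {sin(nx), cos(mx)} on [-π, π]:
  ∫_{-π}^{π} sin(nx)^2 dx = π, ∫ cos(mx)^2 dx = π, and cross terms integrate to 0.
So ∫_{-π}^{π} f(x)^2 dx = 1^2 · π + 5^2 · π = (1 + 25)π.
Divide by 2π: (1 + 25)/2 = 13.
By Parseval, this equals Σ |c_n|^2.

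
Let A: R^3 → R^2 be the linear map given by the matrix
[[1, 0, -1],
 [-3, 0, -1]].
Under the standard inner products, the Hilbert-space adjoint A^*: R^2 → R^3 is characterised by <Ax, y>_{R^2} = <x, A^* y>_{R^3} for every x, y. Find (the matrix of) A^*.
A^* = A^T =
[[1, -3],
 [0, 0],
 [-1, -1]]

For real matrices with standard dot products, the defining identity <Ax, y> = <x, A^* y> gives (Ax)^T y = x^T (A^*) y, i.e. x^T A^T y = x^T (A^*) y. Since this holds for all x, y, we must have A^* = A^T. Therefore
A^* =
[[1, -3],
 [0, 0],
 [-1, -1]].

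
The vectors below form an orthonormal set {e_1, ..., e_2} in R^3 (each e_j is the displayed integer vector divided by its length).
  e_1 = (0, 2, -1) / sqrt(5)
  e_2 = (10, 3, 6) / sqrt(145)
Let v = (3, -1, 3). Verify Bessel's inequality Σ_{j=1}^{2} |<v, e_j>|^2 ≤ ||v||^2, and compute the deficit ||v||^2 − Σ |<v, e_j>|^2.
Σ |<v, e_j>|^2 = 550/29; ||v||^2 = 19; deficit = 1/29

Write each e_j = u_j / sqrt(<u_j, u_j>) where u_j is the displayed integer vector. Then <v, e_j> = <v, u_j> / sqrt(<u_j, u_j>), so |<v, e_j>|^2 = <v, u_j>^2 / <u_j, u_j>.
Coefficients: <v, e_1> = -5/sqrt(5), <v, e_2> = 45/sqrt(145).
Square and sum: Σ |<v, e_j>|^2 = 550/29.
Compute ||v||^2 = v·v = 19.
Deficit = 19 − 550/29 = 1/29 ≥ 0, confirming Bessel's inequality. (The deficit equals ||v − Σ <v,e_j> e_j||^2, the squared distance from v to span{e_j}.)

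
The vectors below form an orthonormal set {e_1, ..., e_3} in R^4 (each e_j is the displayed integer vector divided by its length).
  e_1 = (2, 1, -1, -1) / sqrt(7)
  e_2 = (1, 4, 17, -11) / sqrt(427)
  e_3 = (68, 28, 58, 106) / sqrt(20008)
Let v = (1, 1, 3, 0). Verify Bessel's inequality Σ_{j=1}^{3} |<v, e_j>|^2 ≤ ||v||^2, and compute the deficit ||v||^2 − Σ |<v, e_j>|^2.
Σ |<v, e_j>|^2 = 901/82; ||v||^2 = 11; deficit = 1/82

Write each e_j = u_j / sqrt(<u_j, u_j>) where u_j is the displayed integer vector. Then <v, e_j> = <v, u_j> / sqrt(<u_j, u_j>), so |<v, e_j>|^2 = <v, u_j>^2 / <u_j, u_j>.
Coefficients: <v, e_1> = 0/sqrt(7), <v, e_2> = 56/sqrt(427), <v, e_3> = 270/sqrt(20008).
Square and sum: Σ |<v, e_j>|^2 = 901/82.
Compute ||v||^2 = v·v = 11.
Deficit = 11 − 901/82 = 1/82 ≥ 0, confirming Bessel's inequality. (The deficit equals ||v − Σ <v,e_j> e_j||^2, the squared distance from v to span{e_j}.)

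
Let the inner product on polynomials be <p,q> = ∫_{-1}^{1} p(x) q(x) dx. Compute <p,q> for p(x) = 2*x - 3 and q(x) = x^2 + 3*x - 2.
<p,q> = 14

Expand the product: p(x)·q(x) = 2*x^3 + 3*x^2 - 13*x + 6.
∫_{-1}^{1} of each monomial x^k gives [2/(k+1) if k even, 0 if k odd]. Integrating term-by-term (or equivalently evaluating the antiderivative F(x) = x^4/2 + x^3 - 13*x^2/2 + 6*x at the endpoints):
  F(1) − F(−1) = 1 − (-13) = 14.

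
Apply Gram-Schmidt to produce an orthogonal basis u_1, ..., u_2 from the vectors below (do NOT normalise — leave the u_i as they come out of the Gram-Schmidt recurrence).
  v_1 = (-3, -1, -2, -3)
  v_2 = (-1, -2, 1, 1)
Orthogonal basis:
  u_1 = (-3, -1, -2, -3)
  u_2 = (-1, -2, 1, 1)

Apply the Gram-Schmidt recurrence
  u_1 = v_1
  u_i = v_i − Σ_{j<i} ((v_i · u_j) / (u_j · u_j)) · u_j.

Step by step this gives:
  u_1 = (-3, -1, -2, -3)
  u_2 = (-1, -2, 1, 1)

Orthogonality check:
  u_2 · u_1 = 0 (should be 0)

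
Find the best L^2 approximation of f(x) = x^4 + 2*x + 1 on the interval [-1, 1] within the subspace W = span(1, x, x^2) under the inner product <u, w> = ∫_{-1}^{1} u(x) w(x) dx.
g(x) = 6*x^2/7 + 2*x + 32/35

The best approximation g ∈ W is the orthogonal projection of f onto W. Writing g = a_0 + a_1 x + a_2 x^2, the coefficients solve the normal equations G · a = b where
  G_{ij} = <φ_i, φ_j> and b_i = <f, φ_i>, with φ_0 = 1, φ_1 = x, φ_2 = x^2.
G =
  [2, 0, 2/3]
  [0, 2/3, 0]
  [2/3, 0, 2/5],
b = (12/5, 4/3, 20/21).
Solving gives a_0 = 32/35, a_1 = 2, a_2 = 6/7, so
  g(x) = 6*x^2/7 + 2*x + 32/35.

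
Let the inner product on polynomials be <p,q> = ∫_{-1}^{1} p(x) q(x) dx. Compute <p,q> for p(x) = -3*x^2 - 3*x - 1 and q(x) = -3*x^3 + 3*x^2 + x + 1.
<p,q> = -8

Expand the product: p(x)·q(x) = 9*x^5 - 9*x^3 - 9*x^2 - 4*x - 1.
∫_{-1}^{1} of each monomial x^k gives [2/(k+1) if k even, 0 if k odd]. Integrating term-by-term (or equivalently evaluating the antiderivative F(x) = 3*x^6/2 - 9*x^4/4 - 3*x^3 - 2*x^2 - x at the endpoints):
  F(1) − F(−1) = -27/4 − (5/4) = -8.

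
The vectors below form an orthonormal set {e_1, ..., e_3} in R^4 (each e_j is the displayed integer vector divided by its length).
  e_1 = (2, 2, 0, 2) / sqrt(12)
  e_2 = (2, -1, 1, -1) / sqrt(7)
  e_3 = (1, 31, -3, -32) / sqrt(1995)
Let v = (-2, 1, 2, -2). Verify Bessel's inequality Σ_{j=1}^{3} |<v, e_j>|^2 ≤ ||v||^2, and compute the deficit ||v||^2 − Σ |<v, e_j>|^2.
Σ |<v, e_j>|^2 = 659/95; ||v||^2 = 13; deficit = 576/95

Write each e_j = u_j / sqrt(<u_j, u_j>) where u_j is the displayed integer vector. Then <v, e_j> = <v, u_j> / sqrt(<u_j, u_j>), so |<v, e_j>|^2 = <v, u_j>^2 / <u_j, u_j>.
Coefficients: <v, e_1> = -6/sqrt(12), <v, e_2> = -1/sqrt(7), <v, e_3> = 87/sqrt(1995).
Square and sum: Σ |<v, e_j>|^2 = 659/95.
Compute ||v||^2 = v·v = 13.
Deficit = 13 − 659/95 = 576/95 ≥ 0, confirming Bessel's inequality. (The deficit equals ||v − Σ <v,e_j> e_j||^2, the squared distance from v to span{e_j}.)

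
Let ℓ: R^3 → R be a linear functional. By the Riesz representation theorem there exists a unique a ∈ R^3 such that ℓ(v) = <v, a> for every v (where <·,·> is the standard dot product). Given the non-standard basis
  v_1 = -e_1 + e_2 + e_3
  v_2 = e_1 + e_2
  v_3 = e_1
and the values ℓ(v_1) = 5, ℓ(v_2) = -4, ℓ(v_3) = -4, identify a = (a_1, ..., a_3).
a = (-4, 0, 1)

Write a = (a_1, ..., a_3) in the standard basis. For each basis vector v_i, ℓ(v_i) = <v_i, a> is a linear equation in the a_j's. Collect the n equations into a matrix system V a = ℓ, where row i of V is v_i (expressed in the standard basis). Since V is invertible (lower-triangular with 1s on the diagonal, up to permutation), solve by back-substitution:
  V =
[[-1, 1, 1],
 [1, 1, 0],
 [1, 0, 0]]
  V a = (5, -4, -4)
Solving gives a = (-4, 0, 1).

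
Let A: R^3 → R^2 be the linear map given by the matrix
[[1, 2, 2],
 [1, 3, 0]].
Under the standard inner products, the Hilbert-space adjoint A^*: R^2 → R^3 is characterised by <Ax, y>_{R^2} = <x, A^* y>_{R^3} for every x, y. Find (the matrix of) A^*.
A^* = A^T =
[[1, 1],
 [2, 3],
 [2, 0]]

For real matrices with standard dot products, the defining identity <Ax, y> = <x, A^* y> gives (Ax)^T y = x^T (A^*) y, i.e. x^T A^T y = x^T (A^*) y. Since this holds for all x, y, we must have A^* = A^T. Therefore
A^* =
[[1, 1],
 [2, 3],
 [2, 0]].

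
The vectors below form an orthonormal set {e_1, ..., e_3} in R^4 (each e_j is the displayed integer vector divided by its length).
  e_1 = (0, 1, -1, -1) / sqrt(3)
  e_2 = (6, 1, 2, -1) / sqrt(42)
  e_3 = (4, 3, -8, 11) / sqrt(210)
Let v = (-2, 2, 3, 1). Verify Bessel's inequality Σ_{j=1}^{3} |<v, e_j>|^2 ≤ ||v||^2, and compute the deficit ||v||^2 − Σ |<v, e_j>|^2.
Σ |<v, e_j>|^2 = 3; ||v||^2 = 18; deficit = 15

Write each e_j = u_j / sqrt(<u_j, u_j>) where u_j is the displayed integer vector. Then <v, e_j> = <v, u_j> / sqrt(<u_j, u_j>), so |<v, e_j>|^2 = <v, u_j>^2 / <u_j, u_j>.
Coefficients: <v, e_1> = -2/sqrt(3), <v, e_2> = -5/sqrt(42), <v, e_3> = -15/sqrt(210).
Square and sum: Σ |<v, e_j>|^2 = 3.
Compute ||v||^2 = v·v = 18.
Deficit = 18 − 3 = 15 ≥ 0, confirming Bessel's inequality. (The deficit equals ||v − Σ <v,e_j> e_j||^2, the squared distance from v to span{e_j}.)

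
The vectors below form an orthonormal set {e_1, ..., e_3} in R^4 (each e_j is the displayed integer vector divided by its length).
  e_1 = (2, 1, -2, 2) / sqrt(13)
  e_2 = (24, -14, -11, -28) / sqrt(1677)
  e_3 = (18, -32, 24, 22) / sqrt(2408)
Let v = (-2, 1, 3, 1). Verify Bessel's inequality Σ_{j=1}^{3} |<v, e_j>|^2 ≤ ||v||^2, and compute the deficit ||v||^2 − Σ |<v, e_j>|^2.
Σ |<v, e_j>|^2 = 183/14; ||v||^2 = 15; deficit = 27/14

Write each e_j = u_j / sqrt(<u_j, u_j>) where u_j is the displayed integer vector. Then <v, e_j> = <v, u_j> / sqrt(<u_j, u_j>), so |<v, e_j>|^2 = <v, u_j>^2 / <u_j, u_j>.
Coefficients: <v, e_1> = -7/sqrt(13), <v, e_2> = -123/sqrt(1677), <v, e_3> = 26/sqrt(2408).
Square and sum: Σ |<v, e_j>|^2 = 183/14.
Compute ||v||^2 = v·v = 15.
Deficit = 15 − 183/14 = 27/14 ≥ 0, confirming Bessel's inequality. (The deficit equals ||v − Σ <v,e_j> e_j||^2, the squared distance from v to span{e_j}.)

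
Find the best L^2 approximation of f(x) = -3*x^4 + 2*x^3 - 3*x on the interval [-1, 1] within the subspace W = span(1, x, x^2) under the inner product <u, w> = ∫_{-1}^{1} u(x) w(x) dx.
g(x) = -18*x^2/7 - 9*x/5 + 9/35

The best approximation g ∈ W is the orthogonal projection of f onto W. Writing g = a_0 + a_1 x + a_2 x^2, the coefficients solve the normal equations G · a = b where
  G_{ij} = <φ_i, φ_j> and b_i = <f, φ_i>, with φ_0 = 1, φ_1 = x, φ_2 = x^2.
G =
  [2, 0, 2/3]
  [0, 2/3, 0]
  [2/3, 0, 2/5],
b = (-6/5, -6/5, -6/7).
Solving gives a_0 = 9/35, a_1 = -9/5, a_2 = -18/7, so
  g(x) = -18*x^2/7 - 9*x/5 + 9/35.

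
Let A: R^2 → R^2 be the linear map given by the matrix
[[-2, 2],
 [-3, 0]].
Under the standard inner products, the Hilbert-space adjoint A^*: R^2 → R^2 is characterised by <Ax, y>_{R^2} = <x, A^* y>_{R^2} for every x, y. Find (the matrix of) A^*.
A^* = A^T =
[[-2, -3],
 [2, 0]]

For real matrices with standard dot products, the defining identity <Ax, y> = <x, A^* y> gives (Ax)^T y = x^T (A^*) y, i.e. x^T A^T y = x^T (A^*) y. Since this holds for all x, y, we must have A^* = A^T. Therefore
A^* =
[[-2, -3],
 [2, 0]].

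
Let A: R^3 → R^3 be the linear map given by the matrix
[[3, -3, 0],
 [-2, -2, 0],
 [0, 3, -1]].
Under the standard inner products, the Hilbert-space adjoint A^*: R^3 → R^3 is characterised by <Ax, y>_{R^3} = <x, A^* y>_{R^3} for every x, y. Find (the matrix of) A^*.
A^* = A^T =
[[3, -2, 0],
 [-3, -2, 3],
 [0, 0, -1]]

For real matrices with standard dot products, the defining identity <Ax, y> = <x, A^* y> gives (Ax)^T y = x^T (A^*) y, i.e. x^T A^T y = x^T (A^*) y. Since this holds for all x, y, we must have A^* = A^T. Therefore
A^* =
[[3, -2, 0],
 [-3, -2, 3],
 [0, 0, -1]].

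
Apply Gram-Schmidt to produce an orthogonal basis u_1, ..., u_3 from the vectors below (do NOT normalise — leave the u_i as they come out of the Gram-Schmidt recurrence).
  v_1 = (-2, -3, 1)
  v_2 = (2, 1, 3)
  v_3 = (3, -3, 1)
Orthogonal basis:
  u_1 = (-2, -3, 1)
  u_2 = (10/7, 1/7, 23/7)
  u_3 = (25/9, -20/9, -10/9)

Apply the Gram-Schmidt recurrence
  u_1 = v_1
  u_i = v_i − Σ_{j<i} ((v_i · u_j) / (u_j · u_j)) · u_j.

Step by step this gives:
  u_1 = (-2, -3, 1)
  u_2 = (10/7, 1/7, 23/7)
  u_3 = (25/9, -20/9, -10/9)

Orthogonality check:
  u_2 · u_1 = 0 (should be 0)
  u_3 · u_1 = 0 (should be 0)
  u_3 · u_2 = 0 (should be 0)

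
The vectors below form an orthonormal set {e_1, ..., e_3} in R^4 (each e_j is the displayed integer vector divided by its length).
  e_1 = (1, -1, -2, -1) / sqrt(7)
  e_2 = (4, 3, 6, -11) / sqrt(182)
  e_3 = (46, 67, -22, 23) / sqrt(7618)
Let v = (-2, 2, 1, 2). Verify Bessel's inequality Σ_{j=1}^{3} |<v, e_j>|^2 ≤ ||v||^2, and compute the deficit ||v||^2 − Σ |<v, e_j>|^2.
Σ |<v, e_j>|^2 = 3368/293; ||v||^2 = 13; deficit = 441/293

Write each e_j = u_j / sqrt(<u_j, u_j>) where u_j is the displayed integer vector. Then <v, e_j> = <v, u_j> / sqrt(<u_j, u_j>), so |<v, e_j>|^2 = <v, u_j>^2 / <u_j, u_j>.
Coefficients: <v, e_1> = -8/sqrt(7), <v, e_2> = -18/sqrt(182), <v, e_3> = 66/sqrt(7618).
Square and sum: Σ |<v, e_j>|^2 = 3368/293.
Compute ||v||^2 = v·v = 13.
Deficit = 13 − 3368/293 = 441/293 ≥ 0, confirming Bessel's inequality. (The deficit equals ||v − Σ <v,e_j> e_j||^2, the squared distance from v to span{e_j}.)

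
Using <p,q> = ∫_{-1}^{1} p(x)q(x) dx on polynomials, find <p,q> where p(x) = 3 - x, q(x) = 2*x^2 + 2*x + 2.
<p,q> = 44/3

Expand the product: p(x)·q(x) = -2*x^3 + 4*x^2 + 4*x + 6.
∫_{-1}^{1} of each monomial x^k gives [2/(k+1) if k even, 0 if k odd]. Integrating term-by-term (or equivalently evaluating the antiderivative F(x) = -x^4/2 + 4*x^3/3 + 2*x^2 + 6*x at the endpoints):
  F(1) − F(−1) = 53/6 − (-35/6) = 44/3.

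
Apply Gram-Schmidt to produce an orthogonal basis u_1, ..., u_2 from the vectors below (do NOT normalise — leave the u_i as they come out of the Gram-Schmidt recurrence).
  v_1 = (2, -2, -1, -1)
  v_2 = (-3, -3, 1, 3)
Orthogonal basis:
  u_1 = (2, -2, -1, -1)
  u_2 = (-11/5, -19/5, 3/5, 13/5)

Apply the Gram-Schmidt recurrence
  u_1 = v_1
  u_i = v_i − Σ_{j<i} ((v_i · u_j) / (u_j · u_j)) · u_j.

Step by step this gives:
  u_1 = (2, -2, -1, -1)
  u_2 = (-11/5, -19/5, 3/5, 13/5)

Orthogonality check:
  u_2 · u_1 = 0 (should be 0)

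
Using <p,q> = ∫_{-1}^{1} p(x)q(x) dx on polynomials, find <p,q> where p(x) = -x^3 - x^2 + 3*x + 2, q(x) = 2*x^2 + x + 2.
<p,q> = 152/15

Expand the product: p(x)·q(x) = -2*x^5 - 3*x^4 + 3*x^3 + 5*x^2 + 8*x + 4.
∫_{-1}^{1} of each monomial x^k gives [2/(k+1) if k even, 0 if k odd]. Integrating term-by-term (or equivalently evaluating the antiderivative F(x) = -x^6/3 - 3*x^5/5 + 3*x^4/4 + 5*x^3/3 + 4*x^2 + 4*x at the endpoints):
  F(1) − F(−1) = 569/60 − (-13/20) = 152/15.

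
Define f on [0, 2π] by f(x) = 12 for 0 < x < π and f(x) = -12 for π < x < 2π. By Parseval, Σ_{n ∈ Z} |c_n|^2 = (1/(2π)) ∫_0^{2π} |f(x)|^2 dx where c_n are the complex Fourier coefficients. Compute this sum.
Σ |c_n|^2 = 144

Parseval equates the L^2 energy of f (normalised by 1/(2π)) with the ℓ^2 sum of its Fourier coefficients: (1/(2π)) ∫_0^{2π} |f|^2 = Σ |c_n|^2.
Compute the left side: (1/(2π)) [∫_0^π 12^2 dx + ∫_π^{2π} (-12)^2 dx] = (1/(2π)) · (144π + 144π) = (144 + 144)/2 = 144.
So Σ_{n ∈ Z} |c_n|^2 = 144.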